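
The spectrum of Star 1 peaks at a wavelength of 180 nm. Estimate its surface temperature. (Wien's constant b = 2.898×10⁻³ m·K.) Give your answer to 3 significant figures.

1.61×10^4 K

T = b/λ_max = 2.898×10⁻³ / (180×10⁻⁹) = 1.610×10^4 K.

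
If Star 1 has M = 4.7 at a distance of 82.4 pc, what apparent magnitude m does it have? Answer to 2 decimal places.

9.28

m = M + 5 log₁₀(d/10 pc) = 4.7 + 5 log₁₀(82.4/10)
  = 4.7 + 5 × 0.916 = 4.7 + 4.58 = 9.28.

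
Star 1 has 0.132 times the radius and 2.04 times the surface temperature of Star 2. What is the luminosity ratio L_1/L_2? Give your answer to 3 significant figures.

0.302

From the Stefan–Boltzmann law, L ∝ R²T⁴, so
L_1/L_2 = (R_1/R_2)² (T_1/T_2)⁴ = (0.132)² × (2.04)⁴ = 0.01742 × 17.32 = 0.3018.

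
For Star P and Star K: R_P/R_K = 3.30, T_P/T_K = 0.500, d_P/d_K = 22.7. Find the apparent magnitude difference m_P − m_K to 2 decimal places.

7.20

L_P/L_K = (3.30)²(0.500)⁴ = 0.6806.
F_P/F_K = (L_P/L_K)/(d_P/d_K)² = 0.6806/515.3 = 0.001321.
m_P − m_K = −2.5 log₁₀(0.001321) = 7.20.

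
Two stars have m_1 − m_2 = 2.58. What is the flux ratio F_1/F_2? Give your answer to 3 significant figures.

F_1/F_2 = 10^(−(m_1 − m_2)/2.5) = 10^(-2.58/2.5) = 10^-1.032 = 0.09290.

0.0929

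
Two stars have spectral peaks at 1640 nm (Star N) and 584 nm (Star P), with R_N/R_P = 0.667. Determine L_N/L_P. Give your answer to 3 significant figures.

0.00715

Wien's law gives T ∝ 1/λ_max, so T_N/T_P = λ_P/λ_N = 584/1640 = 0.3561.
Then L ∝ R²T⁴ gives L_N/L_P = (0.667)² × (0.3561)⁴ = 0.4449 × 0.01608 = 0.007154.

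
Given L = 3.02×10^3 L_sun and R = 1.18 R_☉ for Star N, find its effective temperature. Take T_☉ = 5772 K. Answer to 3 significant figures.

3.94×10^4 K

T/T_☉ = (L/L_☉)^(1/4) / (R/R_☉)^(1/2)
T = 5772 × (3.02×10^3)^(1/4) / √(1.18) = 5772 × 7.413 / 1.086 = 3.939×10^4 K.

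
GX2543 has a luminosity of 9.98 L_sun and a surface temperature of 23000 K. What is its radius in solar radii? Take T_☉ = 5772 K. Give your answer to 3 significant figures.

0.199 solar radii

R/R_☉ = √(L/L_☉) / (T/T_☉)² = √(9.98) / (3.985)²
       = 3.159 / 15.88 = 0.1990.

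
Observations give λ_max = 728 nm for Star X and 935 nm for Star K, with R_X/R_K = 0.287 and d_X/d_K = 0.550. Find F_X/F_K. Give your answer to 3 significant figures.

0.741

Wien's law: T_X/T_K = λ_K/λ_X = 935/728 = 1.284.
L_X/L_K = (R_X/R_K)²(T_X/T_K)⁴ = (0.287)²(1.284)⁴ = 0.2241.
F_X/F_K = (L_X/L_K)/(d_X/d_K)² = 0.2241/(0.550)² = 0.7409.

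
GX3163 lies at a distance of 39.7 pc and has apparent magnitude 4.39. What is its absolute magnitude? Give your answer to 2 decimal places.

1.40

M = m − 5 log₁₀(d/10 pc) = 4.39 − 5 log₁₀(39.7/10)
  = 4.39 − 5 × 0.599 = 4.39 − 2.99 = 1.40.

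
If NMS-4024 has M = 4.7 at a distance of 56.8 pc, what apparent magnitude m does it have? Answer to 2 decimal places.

m = M + 5 log₁₀(d/10 pc) = 4.7 + 5 log₁₀(56.8/10)
  = 4.7 + 5 × 0.754 = 4.7 + 3.77 = 8.47.

8.47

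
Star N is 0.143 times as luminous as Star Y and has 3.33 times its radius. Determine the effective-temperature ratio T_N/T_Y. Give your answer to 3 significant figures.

0.337

L ∝ R²T⁴ gives T ∝ (L/R²)^(1/4), so
T_N/T_Y = (0.143 / 3.33²)^(1/4) = (0.01290)^(1/4) = 0.3370.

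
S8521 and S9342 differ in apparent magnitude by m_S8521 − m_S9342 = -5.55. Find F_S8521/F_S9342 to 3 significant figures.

F_S8521/F_S9342 = 10^(−(m_S8521 − m_S9342)/2.5) = 10^(5.55/2.5) = 10^2.220 = 166.0.

166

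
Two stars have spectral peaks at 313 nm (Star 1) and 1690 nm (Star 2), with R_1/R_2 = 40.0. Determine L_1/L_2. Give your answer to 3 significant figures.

Wien's law gives T ∝ 1/λ_max, so T_1/T_2 = λ_2/λ_1 = 1690/313 = 5.399.
Then L ∝ R²T⁴ gives L_1/L_2 = (40.0)² × (5.399)⁴ = 1600 × 849.9 = 1.360×10^6.

1.36×10^6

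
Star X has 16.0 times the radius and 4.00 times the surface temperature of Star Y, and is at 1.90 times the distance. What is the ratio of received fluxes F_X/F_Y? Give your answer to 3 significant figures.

L_X/L_Y = (R_X/R_Y)²(T_X/T_Y)⁴ = (16.0)² × (4.00)⁴ = 6.554×10^4.
F_X/F_Y = (L_X/L_Y)/(d_X/d_Y)² = 6.554×10^4 / (1.90)² = 1.815×10^4.

1.82×10^4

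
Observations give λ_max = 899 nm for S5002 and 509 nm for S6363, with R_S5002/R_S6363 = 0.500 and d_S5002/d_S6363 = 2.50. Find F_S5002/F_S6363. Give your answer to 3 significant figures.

Wien's law: T_S5002/T_S6363 = λ_S6363/λ_S5002 = 509/899 = 0.5662.
L_S5002/L_S6363 = (R_S5002/R_S6363)²(T_S5002/T_S6363)⁴ = (0.500)²(0.5662)⁴ = 0.02569.
F_S5002/F_S6363 = (L_S5002/L_S6363)/(d_S5002/d_S6363)² = 0.02569/(2.50)² = 0.004110.

0.00411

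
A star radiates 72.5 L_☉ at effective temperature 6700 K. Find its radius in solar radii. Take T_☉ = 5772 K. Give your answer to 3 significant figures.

R/R_☉ = √(L/L_☉) / (T/T_☉)² = √(72.5) / (1.161)²
       = 8.515 / 1.347 = 6.319.

6.32 solar radii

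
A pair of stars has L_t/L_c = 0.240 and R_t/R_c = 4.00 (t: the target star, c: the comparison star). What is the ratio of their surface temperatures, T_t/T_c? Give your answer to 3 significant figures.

L ∝ R²T⁴ gives T ∝ (L/R²)^(1/4), so
T_t/T_c = (0.240 / 4.00²)^(1/4) = (0.01500)^(1/4) = 0.3500.

0.350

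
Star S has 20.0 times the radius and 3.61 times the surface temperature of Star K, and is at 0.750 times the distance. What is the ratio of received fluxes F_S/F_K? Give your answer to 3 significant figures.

1.21×10^5

L_S/L_K = (R_S/R_K)²(T_S/T_K)⁴ = (20.0)² × (3.61)⁴ = 6.793×10^4.
F_S/F_K = (L_S/L_K)/(d_S/d_K)² = 6.793×10^4 / (0.750)² = 1.208×10^5.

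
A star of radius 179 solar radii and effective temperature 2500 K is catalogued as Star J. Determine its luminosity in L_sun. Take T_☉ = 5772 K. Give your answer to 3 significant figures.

L/L_☉ = (R/R_☉)² (T/T_☉)⁴ = (179)² × (2500/5772)⁴
       = 3.204×10^4 × (0.4331)⁴ = 3.204×10^4 × 0.03519 = 1128.

1.13×10^3 L_sun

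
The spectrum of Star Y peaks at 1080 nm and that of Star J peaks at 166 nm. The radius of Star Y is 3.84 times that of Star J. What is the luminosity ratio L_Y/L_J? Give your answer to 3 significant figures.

Wien's law gives T ∝ 1/λ_max, so T_Y/T_J = λ_J/λ_Y = 166/1080 = 0.1537.
Then L ∝ R²T⁴ gives L_Y/L_J = (3.84)² × (0.1537)⁴ = 14.75 × 5.581×10^-4 = 0.008230.

0.00823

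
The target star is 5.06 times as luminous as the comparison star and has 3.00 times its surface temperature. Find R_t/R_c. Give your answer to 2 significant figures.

0.25

L ∝ R²T⁴ gives R ∝ √L / T², so
R_t/R_c = √(5.06) / (3.00)² = 2.249 / 9.000 = 0.2499.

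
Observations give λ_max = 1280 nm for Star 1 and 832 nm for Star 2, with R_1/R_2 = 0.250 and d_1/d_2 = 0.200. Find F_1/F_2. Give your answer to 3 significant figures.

0.279

Wien's law: T_1/T_2 = λ_2/λ_1 = 832/1280 = 0.6500.
L_1/L_2 = (R_1/R_2)²(T_1/T_2)⁴ = (0.250)²(0.6500)⁴ = 0.01116.
F_1/F_2 = (L_1/L_2)/(d_1/d_2)² = 0.01116/(0.200)² = 0.2789.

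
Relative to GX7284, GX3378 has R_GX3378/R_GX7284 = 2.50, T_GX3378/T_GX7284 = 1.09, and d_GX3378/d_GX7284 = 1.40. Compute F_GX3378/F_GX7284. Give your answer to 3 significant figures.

L_GX3378/L_GX7284 = (R_GX3378/R_GX7284)²(T_GX3378/T_GX7284)⁴ = (2.50)² × (1.09)⁴ = 8.822.
F_GX3378/F_GX7284 = (L_GX3378/L_GX7284)/(d_GX3378/d_GX7284)² = 8.822 / (1.40)² = 4.501.

4.50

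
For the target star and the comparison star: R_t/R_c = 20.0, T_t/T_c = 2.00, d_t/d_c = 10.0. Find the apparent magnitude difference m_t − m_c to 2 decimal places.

-4.52

L_t/L_c = (20.0)²(2.00)⁴ = 6400.
F_t/F_c = (L_t/L_c)/(d_t/d_c)² = 6400/100.0 = 64.00.
m_t − m_c = −2.5 log₁₀(64.00) = -4.52.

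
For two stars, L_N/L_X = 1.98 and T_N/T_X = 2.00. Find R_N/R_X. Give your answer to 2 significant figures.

L ∝ R²T⁴ gives R ∝ √L / T², so
R_N/R_X = √(1.98) / (2.00)² = 1.407 / 4.000 = 0.3518.

0.35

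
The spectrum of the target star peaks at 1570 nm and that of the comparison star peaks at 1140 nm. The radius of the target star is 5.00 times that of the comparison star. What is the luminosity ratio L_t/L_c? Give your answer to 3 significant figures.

6.95

Wien's law gives T ∝ 1/λ_max, so T_t/T_c = λ_c/λ_t = 1140/1570 = 0.7261.
Then L ∝ R²T⁴ gives L_t/L_c = (5.00)² × (0.7261)⁴ = 25.00 × 0.2780 = 6.950.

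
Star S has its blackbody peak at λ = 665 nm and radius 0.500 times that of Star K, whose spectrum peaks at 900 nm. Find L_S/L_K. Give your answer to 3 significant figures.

0.839

Wien's law gives T ∝ 1/λ_max, so T_S/T_K = λ_K/λ_S = 900/665 = 1.353.
Then L ∝ R²T⁴ gives L_S/L_K = (0.500)² × (1.353)⁴ = 0.2500 × 3.355 = 0.8387.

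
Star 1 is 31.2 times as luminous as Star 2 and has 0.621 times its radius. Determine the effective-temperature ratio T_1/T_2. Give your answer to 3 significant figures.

L ∝ R²T⁴ gives T ∝ (L/R²)^(1/4), so
T_1/T_2 = (31.2 / 0.621²)^(1/4) = (80.90)^(1/4) = 2.999.

3.00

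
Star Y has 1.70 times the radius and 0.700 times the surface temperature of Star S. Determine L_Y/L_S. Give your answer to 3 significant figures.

0.694

From the Stefan–Boltzmann law, L ∝ R²T⁴, so
L_Y/L_S = (R_Y/R_S)² (T_Y/T_S)⁴ = (1.70)² × (0.700)⁴ = 2.890 × 0.2401 = 0.6939.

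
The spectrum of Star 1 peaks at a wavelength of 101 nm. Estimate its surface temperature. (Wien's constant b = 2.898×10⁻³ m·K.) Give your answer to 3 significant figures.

2.87×10^4 K

T = b/λ_max = 2.898×10⁻³ / (101×10⁻⁹) = 2.869×10^4 K.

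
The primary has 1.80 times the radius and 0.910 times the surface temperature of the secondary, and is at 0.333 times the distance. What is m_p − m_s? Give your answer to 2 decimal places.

L_p/L_s = (1.80)²(0.910)⁴ = 2.222.
F_p/F_s = (L_p/L_s)/(d_p/d_s)² = 2.222/0.1109 = 20.04.
m_p − m_s = −2.5 log₁₀(20.04) = -3.25.

-3.25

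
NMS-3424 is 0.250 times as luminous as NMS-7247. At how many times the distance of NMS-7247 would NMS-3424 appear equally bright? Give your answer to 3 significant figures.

Equal flux requires L_NMS-3424/d_NMS-3424² = L_NMS-7247/d_NMS-7247², so d_NMS-3424/d_NMS-7247 = √(L_NMS-3424/L_NMS-7247)
= √(0.250) = 0.5000.

0.500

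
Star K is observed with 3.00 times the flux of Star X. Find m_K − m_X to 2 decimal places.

-1.19

m_K − m_X = −2.5 log₁₀(F_K/F_X) = −2.5 log₁₀(3.00) = −2.5 × (0.477) = -1.193.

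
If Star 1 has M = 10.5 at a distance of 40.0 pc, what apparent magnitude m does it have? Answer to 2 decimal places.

13.51

m = M + 5 log₁₀(d/10 pc) = 10.5 + 5 log₁₀(40.0/10)
  = 10.5 + 5 × 0.602 = 10.5 + 3.01 = 13.51.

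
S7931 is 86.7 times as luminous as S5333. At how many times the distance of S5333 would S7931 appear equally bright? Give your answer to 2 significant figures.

9.3

Equal flux requires L_S7931/d_S7931² = L_S5333/d_S5333², so d_S7931/d_S5333 = √(L_S7931/L_S5333)
= √(86.7) = 9.311.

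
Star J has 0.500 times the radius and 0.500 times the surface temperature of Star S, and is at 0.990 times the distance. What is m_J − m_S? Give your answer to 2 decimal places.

L_J/L_S = (0.500)²(0.500)⁴ = 0.01562.
F_J/F_S = (L_J/L_S)/(d_J/d_S)² = 0.01562/0.9801 = 0.01594.
m_J − m_S = −2.5 log₁₀(0.01594) = 4.49.

4.49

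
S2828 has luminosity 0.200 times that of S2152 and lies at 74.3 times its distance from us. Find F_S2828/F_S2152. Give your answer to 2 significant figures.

3.6×10^-5

F = L/(4πd²), so F_S2828/F_S2152 = (L_S2828/L_S2152) / (d_S2828/d_S2152)²
= 0.200 / (74.3)² = 0.200 / 5520 = 3.623×10^-5.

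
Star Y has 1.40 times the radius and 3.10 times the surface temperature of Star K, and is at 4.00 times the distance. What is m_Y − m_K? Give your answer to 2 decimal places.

L_Y/L_K = (1.40)²(3.10)⁴ = 181.0.
F_Y/F_K = (L_Y/L_K)/(d_Y/d_K)² = 181.0/16.00 = 11.31.
m_Y − m_K = −2.5 log₁₀(11.31) = -2.63.

-2.63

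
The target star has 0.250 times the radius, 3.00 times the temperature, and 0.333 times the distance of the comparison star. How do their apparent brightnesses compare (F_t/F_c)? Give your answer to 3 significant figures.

L_t/L_c = (R_t/R_c)²(T_t/T_c)⁴ = (0.250)² × (3.00)⁴ = 5.062.
F_t/F_c = (L_t/L_c)/(d_t/d_c)² = 5.062 / (0.333)² = 45.65.

45.7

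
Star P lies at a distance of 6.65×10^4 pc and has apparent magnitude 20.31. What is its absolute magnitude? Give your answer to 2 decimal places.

M = m − 5 log₁₀(d/10 pc) = 20.31 − 5 log₁₀(6.65×10^4/10)
  = 20.31 − 5 × 3.823 = 20.31 − 19.11 = 1.20.

1.20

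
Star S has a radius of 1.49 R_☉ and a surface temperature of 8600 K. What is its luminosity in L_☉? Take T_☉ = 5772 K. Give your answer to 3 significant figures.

10.9 L_☉

L/L_☉ = (R/R_☉)² (T/T_☉)⁴ = (1.49)² × (8600/5772)⁴
       = 2.220 × (1.490)⁴ = 2.220 × 4.928 = 10.94.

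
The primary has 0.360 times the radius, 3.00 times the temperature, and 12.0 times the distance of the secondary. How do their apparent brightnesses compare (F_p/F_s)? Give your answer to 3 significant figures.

0.0729

L_p/L_s = (R_p/R_s)²(T_p/T_s)⁴ = (0.360)² × (3.00)⁴ = 10.50.
F_p/F_s = (L_p/L_s)/(d_p/d_s)² = 10.50 / (12.0)² = 0.07290.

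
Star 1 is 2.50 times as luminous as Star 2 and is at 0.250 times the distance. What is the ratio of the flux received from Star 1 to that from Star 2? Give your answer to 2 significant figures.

F = L/(4πd²), so F_1/F_2 = (L_1/L_2) / (d_1/d_2)²
= 2.50 / (0.250)² = 2.50 / 0.06250 = 40.00.

40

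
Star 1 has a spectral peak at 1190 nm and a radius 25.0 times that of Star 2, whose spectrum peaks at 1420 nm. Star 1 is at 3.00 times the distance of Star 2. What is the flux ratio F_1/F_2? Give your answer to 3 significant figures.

Wien's law: T_1/T_2 = λ_2/λ_1 = 1420/1190 = 1.193.
L_1/L_2 = (R_1/R_2)²(T_1/T_2)⁴ = (25.0)²(1.193)⁴ = 1267.
F_1/F_2 = (L_1/L_2)/(d_1/d_2)² = 1267/(3.00)² = 140.8.

141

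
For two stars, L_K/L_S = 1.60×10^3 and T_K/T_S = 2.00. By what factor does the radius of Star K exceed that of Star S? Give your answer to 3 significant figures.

10.0

L ∝ R²T⁴ gives R ∝ √L / T², so
R_K/R_S = √(1.60×10^3) / (2.00)² = 40.00 / 4.000 = 10.00.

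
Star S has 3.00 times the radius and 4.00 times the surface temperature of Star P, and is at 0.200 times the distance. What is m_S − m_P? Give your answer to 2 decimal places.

-11.90

L_S/L_P = (3.00)²(4.00)⁴ = 2304.
F_S/F_P = (L_S/L_P)/(d_S/d_P)² = 2304/0.04000 = 5.760×10^4.
m_S − m_P = −2.5 log₁₀(5.760×10^4) = -11.90.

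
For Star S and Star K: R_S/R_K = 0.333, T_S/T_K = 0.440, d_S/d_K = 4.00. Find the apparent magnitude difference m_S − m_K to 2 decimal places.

L_S/L_K = (0.333)²(0.440)⁴ = 0.004156.
F_S/F_K = (L_S/L_K)/(d_S/d_K)² = 0.004156/16.00 = 2.598×10^-4.
m_S − m_K = −2.5 log₁₀(2.598×10^-4) = 8.96.

8.96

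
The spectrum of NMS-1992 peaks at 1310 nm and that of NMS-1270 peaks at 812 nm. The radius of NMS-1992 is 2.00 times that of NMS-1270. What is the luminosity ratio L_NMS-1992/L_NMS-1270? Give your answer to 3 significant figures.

Wien's law gives T ∝ 1/λ_max, so T_NMS-1992/T_NMS-1270 = λ_NMS-1270/λ_NMS-1992 = 812/1310 = 0.6198.
Then L ∝ R²T⁴ gives L_NMS-1992/L_NMS-1270 = (2.00)² × (0.6198)⁴ = 4.000 × 0.1476 = 0.5905.

0.590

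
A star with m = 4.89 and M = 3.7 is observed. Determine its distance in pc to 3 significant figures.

17.3 pc

m − M = 5 log₁₀(d/10 pc)
4.89 − (3.7) = 1.19 = 5 log₁₀(d/10)
d = 10 × 10^(1.19/5) = 10 × 10^0.238 = 17.30 pc.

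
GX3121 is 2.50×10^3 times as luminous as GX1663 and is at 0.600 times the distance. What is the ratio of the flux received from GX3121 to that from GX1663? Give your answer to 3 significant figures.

F = L/(4πd²), so F_GX3121/F_GX1663 = (L_GX3121/L_GX1663) / (d_GX3121/d_GX1663)²
= 2.50×10^3 / (0.600)² = 2.50×10^3 / 0.3600 = 6944.

6.94×10^3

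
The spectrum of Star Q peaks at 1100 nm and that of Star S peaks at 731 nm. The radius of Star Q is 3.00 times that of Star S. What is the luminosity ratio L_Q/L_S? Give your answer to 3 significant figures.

1.76

Wien's law gives T ∝ 1/λ_max, so T_Q/T_S = λ_S/λ_Q = 731/1100 = 0.6645.
Then L ∝ R²T⁴ gives L_Q/L_S = (3.00)² × (0.6645)⁴ = 9.000 × 0.1950 = 1.755.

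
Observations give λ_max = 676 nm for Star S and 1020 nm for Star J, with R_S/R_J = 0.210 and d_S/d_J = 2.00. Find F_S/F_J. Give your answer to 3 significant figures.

0.0571

Wien's law: T_S/T_J = λ_J/λ_S = 1020/676 = 1.509.
L_S/L_J = (R_S/R_J)²(T_S/T_J)⁴ = (0.210)²(1.509)⁴ = 0.2286.
F_S/F_J = (L_S/L_J)/(d_S/d_J)² = 0.2286/(2.00)² = 0.05715.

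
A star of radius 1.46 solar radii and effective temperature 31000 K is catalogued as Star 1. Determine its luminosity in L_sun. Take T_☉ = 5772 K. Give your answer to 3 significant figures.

1.77×10^3 L_sun

L/L_☉ = (R/R_☉)² (T/T_☉)⁴ = (1.46)² × (31000/5772)⁴
       = 2.132 × (5.371)⁴ = 2.132 × 832.0 = 1774.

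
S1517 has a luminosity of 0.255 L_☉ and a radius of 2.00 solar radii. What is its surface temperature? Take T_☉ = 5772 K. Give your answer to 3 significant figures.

T/T_☉ = (L/L_☉)^(1/4) / (R/R_☉)^(1/2)
T = 5772 × (0.255)^(1/4) / √(2.00) = 5772 × 0.7106 / 1.414 = 2900 K.

2.90×10^3 K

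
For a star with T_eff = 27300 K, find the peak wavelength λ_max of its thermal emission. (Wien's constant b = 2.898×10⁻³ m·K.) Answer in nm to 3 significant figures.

106 nm

λ_max = b/T = 2.898×10⁻³ / 27300 = 1.06×10^-7 m = 106.2 nm.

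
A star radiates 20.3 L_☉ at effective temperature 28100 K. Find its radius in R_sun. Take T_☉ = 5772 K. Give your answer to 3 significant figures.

R/R_☉ = √(L/L_☉) / (T/T_☉)² = √(20.3) / (4.868)²
       = 4.506 / 23.70 = 0.1901.

0.190 R_sun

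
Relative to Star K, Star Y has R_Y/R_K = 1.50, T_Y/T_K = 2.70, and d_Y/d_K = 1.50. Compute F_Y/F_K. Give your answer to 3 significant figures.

53.1

L_Y/L_K = (R_Y/R_K)²(T_Y/T_K)⁴ = (1.50)² × (2.70)⁴ = 119.6.
F_Y/F_K = (L_Y/L_K)/(d_Y/d_K)² = 119.6 / (1.50)² = 53.14.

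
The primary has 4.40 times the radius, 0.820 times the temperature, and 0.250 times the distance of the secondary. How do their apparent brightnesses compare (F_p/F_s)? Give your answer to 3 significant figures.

140

L_p/L_s = (R_p/R_s)²(T_p/T_s)⁴ = (4.40)² × (0.820)⁴ = 8.753.
F_p/F_s = (L_p/L_s)/(d_p/d_s)² = 8.753 / (0.250)² = 140.0.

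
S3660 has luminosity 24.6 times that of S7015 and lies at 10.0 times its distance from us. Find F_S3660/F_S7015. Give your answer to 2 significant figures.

0.25

F = L/(4πd²), so F_S3660/F_S7015 = (L_S3660/L_S7015) / (d_S3660/d_S7015)²
= 24.6 / (10.0)² = 24.6 / 100.0 = 0.2460.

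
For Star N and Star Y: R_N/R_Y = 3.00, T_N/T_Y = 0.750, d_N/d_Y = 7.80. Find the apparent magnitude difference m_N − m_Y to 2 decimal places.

3.32

L_N/L_Y = (3.00)²(0.750)⁴ = 2.848.
F_N/F_Y = (L_N/L_Y)/(d_N/d_Y)² = 2.848/60.84 = 0.04681.
m_N − m_Y = −2.5 log₁₀(0.04681) = 3.32.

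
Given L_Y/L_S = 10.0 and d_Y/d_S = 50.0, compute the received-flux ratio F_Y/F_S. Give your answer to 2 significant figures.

F = L/(4πd²), so F_Y/F_S = (L_Y/L_S) / (d_Y/d_S)²
= 10.0 / (50.0)² = 10.0 / 2500 = 0.004000.

0.0040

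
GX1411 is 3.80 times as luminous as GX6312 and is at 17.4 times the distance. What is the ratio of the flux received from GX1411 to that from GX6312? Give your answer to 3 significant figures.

0.0126

F = L/(4πd²), so F_GX1411/F_GX6312 = (L_GX1411/L_GX6312) / (d_GX1411/d_GX6312)²
= 3.80 / (17.4)² = 3.80 / 302.8 = 0.01255.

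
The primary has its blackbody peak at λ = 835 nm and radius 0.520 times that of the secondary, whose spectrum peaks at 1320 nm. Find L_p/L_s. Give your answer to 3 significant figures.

1.69

Wien's law gives T ∝ 1/λ_max, so T_p/T_s = λ_s/λ_p = 1320/835 = 1.581.
Then L ∝ R²T⁴ gives L_p/L_s = (0.520)² × (1.581)⁴ = 0.2704 × 6.245 = 1.689.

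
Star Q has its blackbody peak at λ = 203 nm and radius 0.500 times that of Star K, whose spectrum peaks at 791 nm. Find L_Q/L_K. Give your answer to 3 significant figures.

Wien's law gives T ∝ 1/λ_max, so T_Q/T_K = λ_K/λ_Q = 791/203 = 3.897.
Then L ∝ R²T⁴ gives L_Q/L_K = (0.500)² × (3.897)⁴ = 0.2500 × 230.5 = 57.63.

57.6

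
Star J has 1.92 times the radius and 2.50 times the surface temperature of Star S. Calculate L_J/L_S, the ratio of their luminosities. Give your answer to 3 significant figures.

From the Stefan–Boltzmann law, L ∝ R²T⁴, so
L_J/L_S = (R_J/R_S)² (T_J/T_S)⁴ = (1.92)² × (2.50)⁴ = 3.686 × 39.06 = 144.0.

144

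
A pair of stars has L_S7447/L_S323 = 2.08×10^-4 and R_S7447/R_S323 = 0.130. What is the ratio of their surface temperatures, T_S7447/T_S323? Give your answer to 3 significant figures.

0.333

L ∝ R²T⁴ gives T ∝ (L/R²)^(1/4), so
T_S7447/T_S323 = (2.08×10^-4 / 0.130²)^(1/4) = (0.01231)^(1/4) = 0.3331.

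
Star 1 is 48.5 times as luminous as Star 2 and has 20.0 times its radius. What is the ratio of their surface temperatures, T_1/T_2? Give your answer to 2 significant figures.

0.59

L ∝ R²T⁴ gives T ∝ (L/R²)^(1/4), so
T_1/T_2 = (48.5 / 20.0²)^(1/4) = (0.1212)^(1/4) = 0.5901.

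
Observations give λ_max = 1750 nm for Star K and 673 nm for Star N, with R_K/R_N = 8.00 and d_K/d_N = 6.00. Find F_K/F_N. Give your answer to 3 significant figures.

0.0389

Wien's law: T_K/T_N = λ_N/λ_K = 673/1750 = 0.3846.
L_K/L_N = (R_K/R_N)²(T_K/T_N)⁴ = (8.00)²(0.3846)⁴ = 1.400.
F_K/F_N = (L_K/L_N)/(d_K/d_N)² = 1.400/(6.00)² = 0.03889.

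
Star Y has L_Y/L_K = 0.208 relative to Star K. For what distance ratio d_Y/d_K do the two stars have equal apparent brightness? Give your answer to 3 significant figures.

0.456

Equal flux requires L_Y/d_Y² = L_K/d_K², so d_Y/d_K = √(L_Y/L_K)
= √(0.208) = 0.4561.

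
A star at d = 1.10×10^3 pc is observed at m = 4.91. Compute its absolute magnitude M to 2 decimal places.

M = m − 5 log₁₀(d/10 pc) = 4.91 − 5 log₁₀(1.10×10^3/10)
  = 4.91 − 5 × 2.041 = 4.91 − 10.21 = -5.30.

-5.30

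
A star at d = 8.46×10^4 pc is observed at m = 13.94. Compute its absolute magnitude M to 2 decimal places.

M = m − 5 log₁₀(d/10 pc) = 13.94 − 5 log₁₀(8.46×10^4/10)
  = 13.94 − 5 × 3.927 = 13.94 − 19.64 = -5.70.

-5.70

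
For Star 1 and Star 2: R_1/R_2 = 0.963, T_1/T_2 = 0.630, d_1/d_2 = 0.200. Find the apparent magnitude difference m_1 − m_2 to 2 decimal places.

L_1/L_2 = (0.963)²(0.630)⁴ = 0.1461.
F_1/F_2 = (L_1/L_2)/(d_1/d_2)² = 0.1461/0.04000 = 3.652.
m_1 − m_2 = −2.5 log₁₀(3.652) = -1.41.

-1.41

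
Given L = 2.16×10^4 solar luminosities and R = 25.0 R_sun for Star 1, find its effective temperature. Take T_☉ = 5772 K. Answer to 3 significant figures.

T/T_☉ = (L/L_☉)^(1/4) / (R/R_☉)^(1/2)
T = 5772 × (2.16×10^4)^(1/4) / √(25.0) = 5772 × 12.12 / 5.000 = 1.399×10^4 K.

1.40×10^4 K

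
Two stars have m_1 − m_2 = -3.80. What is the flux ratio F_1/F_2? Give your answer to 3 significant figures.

F_1/F_2 = 10^(−(m_1 − m_2)/2.5) = 10^(3.80/2.5) = 10^1.520 = 33.11.

33.1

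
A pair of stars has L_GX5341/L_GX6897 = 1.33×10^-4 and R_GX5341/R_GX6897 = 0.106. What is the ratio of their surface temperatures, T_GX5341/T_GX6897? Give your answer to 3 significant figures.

0.330

L ∝ R²T⁴ gives T ∝ (L/R²)^(1/4), so
T_GX5341/T_GX6897 = (1.33×10^-4 / 0.106²)^(1/4) = (0.01184)^(1/4) = 0.3298.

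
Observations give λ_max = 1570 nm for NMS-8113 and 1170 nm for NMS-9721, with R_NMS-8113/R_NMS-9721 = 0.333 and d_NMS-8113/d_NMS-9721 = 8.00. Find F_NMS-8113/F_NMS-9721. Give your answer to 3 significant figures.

5.34×10^-4

Wien's law: T_NMS-8113/T_NMS-9721 = λ_NMS-9721/λ_NMS-8113 = 1170/1570 = 0.7452.
L_NMS-8113/L_NMS-9721 = (R_NMS-8113/R_NMS-9721)²(T_NMS-8113/T_NMS-9721)⁴ = (0.333)²(0.7452)⁴ = 0.03420.
F_NMS-8113/F_NMS-9721 = (L_NMS-8113/L_NMS-9721)/(d_NMS-8113/d_NMS-9721)² = 0.03420/(8.00)² = 5.344×10^-4.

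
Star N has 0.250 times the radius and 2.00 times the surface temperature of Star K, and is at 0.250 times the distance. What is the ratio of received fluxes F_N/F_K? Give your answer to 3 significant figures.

L_N/L_K = (R_N/R_K)²(T_N/T_K)⁴ = (0.250)² × (2.00)⁴ = 1.000.
F_N/F_K = (L_N/L_K)/(d_N/d_K)² = 1.000 / (0.250)² = 16.00.

16.0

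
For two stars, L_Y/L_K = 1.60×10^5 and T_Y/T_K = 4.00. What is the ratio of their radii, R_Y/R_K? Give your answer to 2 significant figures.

L ∝ R²T⁴ gives R ∝ √L / T², so
R_Y/R_K = √(1.60×10^5) / (4.00)² = 400.0 / 16.00 = 25.00.

25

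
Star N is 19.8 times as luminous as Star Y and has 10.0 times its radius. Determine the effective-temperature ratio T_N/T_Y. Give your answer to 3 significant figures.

0.667

L ∝ R²T⁴ gives T ∝ (L/R²)^(1/4), so
T_N/T_Y = (19.8 / 10.0²)^(1/4) = (0.1980)^(1/4) = 0.6671.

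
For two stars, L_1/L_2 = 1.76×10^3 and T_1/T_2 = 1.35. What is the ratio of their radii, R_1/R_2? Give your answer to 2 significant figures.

L ∝ R²T⁴ gives R ∝ √L / T², so
R_1/R_2 = √(1.76×10^3) / (1.35)² = 41.95 / 1.823 = 23.02.

23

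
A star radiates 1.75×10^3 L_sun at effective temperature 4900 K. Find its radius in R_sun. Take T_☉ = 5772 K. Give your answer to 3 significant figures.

58.0 R_sun

R/R_☉ = √(L/L_☉) / (T/T_☉)² = √(1.75×10^3) / (0.8489)²
       = 41.83 / 0.7207 = 58.05.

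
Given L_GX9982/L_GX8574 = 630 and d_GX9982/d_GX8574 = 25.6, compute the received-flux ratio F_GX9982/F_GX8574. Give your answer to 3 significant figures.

0.961

F = L/(4πd²), so F_GX9982/F_GX8574 = (L_GX9982/L_GX8574) / (d_GX9982/d_GX8574)²
= 630 / (25.6)² = 630 / 655.4 = 0.9613.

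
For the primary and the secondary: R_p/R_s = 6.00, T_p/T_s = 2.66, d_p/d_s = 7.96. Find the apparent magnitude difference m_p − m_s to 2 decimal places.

L_p/L_s = (6.00)²(2.66)⁴ = 1802.
F_p/F_s = (L_p/L_s)/(d_p/d_s)² = 1802/63.36 = 28.44.
m_p − m_s = −2.5 log₁₀(28.44) = -3.64.

-3.64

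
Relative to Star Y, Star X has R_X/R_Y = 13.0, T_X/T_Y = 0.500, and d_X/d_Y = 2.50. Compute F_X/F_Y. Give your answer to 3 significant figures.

1.69

L_X/L_Y = (R_X/R_Y)²(T_X/T_Y)⁴ = (13.0)² × (0.500)⁴ = 10.56.
F_X/F_Y = (L_X/L_Y)/(d_X/d_Y)² = 10.56 / (2.50)² = 1.690.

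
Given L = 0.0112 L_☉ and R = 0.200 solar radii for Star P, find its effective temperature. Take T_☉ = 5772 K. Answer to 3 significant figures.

4.20×10^3 K

T/T_☉ = (L/L_☉)^(1/4) / (R/R_☉)^(1/2)
T = 5772 × (0.0112)^(1/4) / √(0.200) = 5772 × 0.3253 / 0.4472 = 4199 K.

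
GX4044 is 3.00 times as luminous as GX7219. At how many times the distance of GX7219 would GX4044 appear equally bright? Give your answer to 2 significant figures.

Equal flux requires L_GX4044/d_GX4044² = L_GX7219/d_GX7219², so d_GX4044/d_GX7219 = √(L_GX4044/L_GX7219)
= √(3.00) = 1.732.

1.7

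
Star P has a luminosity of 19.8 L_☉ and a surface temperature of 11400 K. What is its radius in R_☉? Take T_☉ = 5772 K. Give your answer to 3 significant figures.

R/R_☉ = √(L/L_☉) / (T/T_☉)² = √(19.8) / (1.975)²
       = 4.450 / 3.901 = 1.141.

1.14 R_☉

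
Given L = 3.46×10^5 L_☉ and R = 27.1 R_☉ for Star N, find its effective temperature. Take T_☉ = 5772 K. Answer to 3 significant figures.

T/T_☉ = (L/L_☉)^(1/4) / (R/R_☉)^(1/2)
T = 5772 × (3.46×10^5)^(1/4) / √(27.1) = 5772 × 24.25 / 5.206 = 2.689×10^4 K.

2.69×10^4 K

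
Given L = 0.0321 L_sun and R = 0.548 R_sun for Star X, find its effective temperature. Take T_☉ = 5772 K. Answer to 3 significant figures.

3.30×10^3 K

T/T_☉ = (L/L_☉)^(1/4) / (R/R_☉)^(1/2)
T = 5772 × (0.0321)^(1/4) / √(0.548) = 5772 × 0.4233 / 0.7403 = 3300 K.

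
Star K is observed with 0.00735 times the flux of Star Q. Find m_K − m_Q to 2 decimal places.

m_K − m_Q = −2.5 log₁₀(F_K/F_Q) = −2.5 log₁₀(0.00735) = −2.5 × (-2.134) = 5.334.

5.33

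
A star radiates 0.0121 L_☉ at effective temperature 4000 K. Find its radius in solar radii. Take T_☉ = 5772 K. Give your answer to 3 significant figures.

0.229 solar radii

R/R_☉ = √(L/L_☉) / (T/T_☉)² = √(0.0121) / (0.6930)²
       = 0.1100 / 0.4802 = 0.2290.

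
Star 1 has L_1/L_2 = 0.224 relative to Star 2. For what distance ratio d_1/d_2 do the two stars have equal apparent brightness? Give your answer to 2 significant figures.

Equal flux requires L_1/d_1² = L_2/d_2², so d_1/d_2 = √(L_1/L_2)
= √(0.224) = 0.4733.

0.47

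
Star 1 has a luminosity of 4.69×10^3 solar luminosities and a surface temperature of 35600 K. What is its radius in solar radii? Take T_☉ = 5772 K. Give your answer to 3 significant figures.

R/R_☉ = √(L/L_☉) / (T/T_☉)² = √(4.69×10^3) / (6.168)²
       = 68.48 / 38.04 = 1.800.

1.80 solar radii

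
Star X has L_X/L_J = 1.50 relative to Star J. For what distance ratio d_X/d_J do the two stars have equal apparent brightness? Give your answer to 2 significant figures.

1.2

Equal flux requires L_X/d_X² = L_J/d_J², so d_X/d_J = √(L_X/L_J)
= √(1.50) = 1.225.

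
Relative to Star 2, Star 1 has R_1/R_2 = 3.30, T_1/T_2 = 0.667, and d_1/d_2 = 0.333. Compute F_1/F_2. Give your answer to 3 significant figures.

19.4

L_1/L_2 = (R_1/R_2)²(T_1/T_2)⁴ = (3.30)² × (0.667)⁴ = 2.155.
F_1/F_2 = (L_1/L_2)/(d_1/d_2)² = 2.155 / (0.333)² = 19.44.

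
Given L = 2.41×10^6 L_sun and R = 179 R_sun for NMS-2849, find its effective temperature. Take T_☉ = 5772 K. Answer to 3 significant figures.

1.70×10^4 K

T/T_☉ = (L/L_☉)^(1/4) / (R/R_☉)^(1/2)
T = 5772 × (2.41×10^6)^(1/4) / √(179) = 5772 × 39.40 / 13.38 = 1.700×10^4 K.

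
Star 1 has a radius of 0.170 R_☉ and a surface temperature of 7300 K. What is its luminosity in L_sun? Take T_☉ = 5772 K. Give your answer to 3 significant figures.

L/L_☉ = (R/R_☉)² (T/T_☉)⁴ = (0.170)² × (7300/5772)⁴
       = 0.02890 × (1.265)⁴ = 0.02890 × 2.559 = 0.07394.

0.0739 L_sun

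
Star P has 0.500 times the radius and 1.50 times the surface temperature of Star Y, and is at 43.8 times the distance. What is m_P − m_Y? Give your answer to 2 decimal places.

L_P/L_Y = (0.500)²(1.50)⁴ = 1.266.
F_P/F_Y = (L_P/L_Y)/(d_P/d_Y)² = 1.266/1918 = 6.597×10^-4.
m_P − m_Y = −2.5 log₁₀(6.597×10^-4) = 7.95.

7.95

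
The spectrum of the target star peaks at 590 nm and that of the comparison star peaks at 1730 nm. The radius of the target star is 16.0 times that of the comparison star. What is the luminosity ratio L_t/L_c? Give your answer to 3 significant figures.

1.89×10^4

Wien's law gives T ∝ 1/λ_max, so T_t/T_c = λ_c/λ_t = 1730/590 = 2.932.
Then L ∝ R²T⁴ gives L_t/L_c = (16.0)² × (2.932)⁴ = 256.0 × 73.92 = 1.892×10^4.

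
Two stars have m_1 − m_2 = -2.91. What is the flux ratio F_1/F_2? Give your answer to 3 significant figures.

14.6

F_1/F_2 = 10^(−(m_1 − m_2)/2.5) = 10^(2.91/2.5) = 10^1.164 = 14.59.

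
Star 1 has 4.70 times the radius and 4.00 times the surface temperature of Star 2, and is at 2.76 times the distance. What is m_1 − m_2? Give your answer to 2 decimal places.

L_1/L_2 = (4.70)²(4.00)⁴ = 5655.
F_1/F_2 = (L_1/L_2)/(d_1/d_2)² = 5655/7.618 = 742.4.
m_1 − m_2 = −2.5 log₁₀(742.4) = -7.18.

-7.18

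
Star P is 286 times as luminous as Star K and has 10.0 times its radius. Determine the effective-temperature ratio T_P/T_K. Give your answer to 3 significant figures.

L ∝ R²T⁴ gives T ∝ (L/R²)^(1/4), so
T_P/T_K = (286 / 10.0²)^(1/4) = (2.860)^(1/4) = 1.300.

1.30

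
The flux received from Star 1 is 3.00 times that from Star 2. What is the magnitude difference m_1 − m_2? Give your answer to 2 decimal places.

m_1 − m_2 = −2.5 log₁₀(F_1/F_2) = −2.5 log₁₀(3.00) = −2.5 × (0.477) = -1.193.

-1.19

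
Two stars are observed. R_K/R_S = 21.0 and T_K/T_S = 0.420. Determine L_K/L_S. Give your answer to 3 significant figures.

13.7

From the Stefan–Boltzmann law, L ∝ R²T⁴, so
L_K/L_S = (R_K/R_S)² (T_K/T_S)⁴ = (21.0)² × (0.420)⁴ = 441.0 × 0.03112 = 13.72.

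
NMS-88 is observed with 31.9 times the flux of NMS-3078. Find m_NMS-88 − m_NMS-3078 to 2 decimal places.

-3.76

m_NMS-88 − m_NMS-3078 = −2.5 log₁₀(F_NMS-88/F_NMS-3078) = −2.5 log₁₀(31.9) = −2.5 × (1.504) = -3.759.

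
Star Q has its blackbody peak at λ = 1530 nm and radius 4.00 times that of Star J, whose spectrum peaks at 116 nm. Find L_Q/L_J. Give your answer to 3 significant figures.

5.29×10^-4

Wien's law gives T ∝ 1/λ_max, so T_Q/T_J = λ_J/λ_Q = 116/1530 = 0.07582.
Then L ∝ R²T⁴ gives L_Q/L_J = (4.00)² × (0.07582)⁴ = 16.00 × 3.304×10^-5 = 5.287×10^-4.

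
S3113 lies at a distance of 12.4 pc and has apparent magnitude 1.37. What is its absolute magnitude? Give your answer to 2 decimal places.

M = m − 5 log₁₀(d/10 pc) = 1.37 − 5 log₁₀(12.4/10)
  = 1.37 − 5 × 0.093 = 1.37 − 0.47 = 0.90.

0.90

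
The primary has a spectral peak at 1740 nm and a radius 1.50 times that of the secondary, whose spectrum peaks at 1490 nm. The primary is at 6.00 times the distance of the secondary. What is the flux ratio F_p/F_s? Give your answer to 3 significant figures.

Wien's law: T_p/T_s = λ_s/λ_p = 1490/1740 = 0.8563.
L_p/L_s = (R_p/R_s)²(T_p/T_s)⁴ = (1.50)²(0.8563)⁴ = 1.210.
F_p/F_s = (L_p/L_s)/(d_p/d_s)² = 1.210/(6.00)² = 0.03361.

0.0336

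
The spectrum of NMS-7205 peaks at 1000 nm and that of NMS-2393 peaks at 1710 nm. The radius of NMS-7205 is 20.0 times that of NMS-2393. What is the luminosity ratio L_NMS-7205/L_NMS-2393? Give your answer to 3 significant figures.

Wien's law gives T ∝ 1/λ_max, so T_NMS-7205/T_NMS-2393 = λ_NMS-2393/λ_NMS-7205 = 1710/1000 = 1.710.
Then L ∝ R²T⁴ gives L_NMS-7205/L_NMS-2393 = (20.0)² × (1.710)⁴ = 400.0 × 8.550 = 3420.

3.42×10^3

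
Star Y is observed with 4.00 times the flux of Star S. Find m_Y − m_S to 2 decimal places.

-1.51

m_Y − m_S = −2.5 log₁₀(F_Y/F_S) = −2.5 log₁₀(4.00) = −2.5 × (0.602) = -1.505.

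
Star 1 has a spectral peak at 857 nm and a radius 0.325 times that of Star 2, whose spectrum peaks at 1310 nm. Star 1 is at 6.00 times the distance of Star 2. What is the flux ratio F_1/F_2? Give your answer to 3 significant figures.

0.0160

Wien's law: T_1/T_2 = λ_2/λ_1 = 1310/857 = 1.529.
L_1/L_2 = (R_1/R_2)²(T_1/T_2)⁴ = (0.325)²(1.529)⁴ = 0.5767.
F_1/F_2 = (L_1/L_2)/(d_1/d_2)² = 0.5767/(6.00)² = 0.01602.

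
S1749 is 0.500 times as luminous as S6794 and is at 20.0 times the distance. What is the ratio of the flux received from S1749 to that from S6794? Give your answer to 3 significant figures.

F = L/(4πd²), so F_S1749/F_S6794 = (L_S1749/L_S6794) / (d_S1749/d_S6794)²
= 0.500 / (20.0)² = 0.500 / 400.0 = 0.001250.

0.00125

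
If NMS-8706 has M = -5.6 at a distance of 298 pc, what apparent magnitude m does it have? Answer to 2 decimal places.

1.77

m = M + 5 log₁₀(d/10 pc) = -5.6 + 5 log₁₀(298/10)
  = -5.6 + 5 × 1.474 = -5.6 + 7.37 = 1.77.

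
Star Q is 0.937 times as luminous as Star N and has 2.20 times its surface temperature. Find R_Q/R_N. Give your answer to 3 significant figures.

0.200

L ∝ R²T⁴ gives R ∝ √L / T², so
R_Q/R_N = √(0.937) / (2.20)² = 0.9680 / 4.840 = 0.2000.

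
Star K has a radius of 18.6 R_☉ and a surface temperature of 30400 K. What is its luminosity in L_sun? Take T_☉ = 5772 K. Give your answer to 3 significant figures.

2.66×10^5 L_sun

L/L_☉ = (R/R_☉)² (T/T_☉)⁴ = (18.6)² × (30400/5772)⁴
       = 346.0 × (5.267)⁴ = 346.0 × 769.5 = 2.662×10^5.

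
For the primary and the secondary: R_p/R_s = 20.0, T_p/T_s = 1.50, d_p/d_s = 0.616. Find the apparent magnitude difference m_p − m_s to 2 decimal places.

-9.32

L_p/L_s = (20.0)²(1.50)⁴ = 2025.
F_p/F_s = (L_p/L_s)/(d_p/d_s)² = 2025/0.3795 = 5337.
m_p − m_s = −2.5 log₁₀(5337) = -9.32.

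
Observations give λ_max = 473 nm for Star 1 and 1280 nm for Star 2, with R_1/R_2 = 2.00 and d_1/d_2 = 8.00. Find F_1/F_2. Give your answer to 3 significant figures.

Wien's law: T_1/T_2 = λ_2/λ_1 = 1280/473 = 2.706.
L_1/L_2 = (R_1/R_2)²(T_1/T_2)⁴ = (2.00)²(2.706)⁴ = 214.5.
F_1/F_2 = (L_1/L_2)/(d_1/d_2)² = 214.5/(8.00)² = 3.352.

3.35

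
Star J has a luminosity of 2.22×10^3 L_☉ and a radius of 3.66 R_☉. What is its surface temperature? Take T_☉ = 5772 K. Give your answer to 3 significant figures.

T/T_☉ = (L/L_☉)^(1/4) / (R/R_☉)^(1/2)
T = 5772 × (2.22×10^3)^(1/4) / √(3.66) = 5772 × 6.864 / 1.913 = 2.071×10^4 K.

2.07×10^4 K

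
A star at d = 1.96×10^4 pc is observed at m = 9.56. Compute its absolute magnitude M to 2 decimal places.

M = m − 5 log₁₀(d/10 pc) = 9.56 − 5 log₁₀(1.96×10^4/10)
  = 9.56 − 5 × 3.292 = 9.56 − 16.46 = -6.90.

-6.90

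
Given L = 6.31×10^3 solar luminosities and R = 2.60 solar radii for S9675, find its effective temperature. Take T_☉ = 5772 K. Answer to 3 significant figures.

3.19×10^4 K

T/T_☉ = (L/L_☉)^(1/4) / (R/R_☉)^(1/2)
T = 5772 × (6.31×10^3)^(1/4) / √(2.60) = 5772 × 8.913 / 1.612 = 3.190×10^4 K.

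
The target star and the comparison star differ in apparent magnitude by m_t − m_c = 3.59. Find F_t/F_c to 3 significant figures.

F_t/F_c = 10^(−(m_t − m_c)/2.5) = 10^(-3.59/2.5) = 10^-1.436 = 0.03664.

0.0366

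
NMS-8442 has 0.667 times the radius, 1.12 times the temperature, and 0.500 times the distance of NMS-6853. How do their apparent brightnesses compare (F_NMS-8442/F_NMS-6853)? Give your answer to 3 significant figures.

L_NMS-8442/L_NMS-6853 = (R_NMS-8442/R_NMS-6853)²(T_NMS-8442/T_NMS-6853)⁴ = (0.667)² × (1.12)⁴ = 0.7000.
F_NMS-8442/F_NMS-6853 = (L_NMS-8442/L_NMS-6853)/(d_NMS-8442/d_NMS-6853)² = 0.7000 / (0.500)² = 2.800.

2.80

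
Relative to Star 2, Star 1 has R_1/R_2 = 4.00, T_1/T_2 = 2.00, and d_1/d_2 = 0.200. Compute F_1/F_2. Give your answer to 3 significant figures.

L_1/L_2 = (R_1/R_2)²(T_1/T_2)⁴ = (4.00)² × (2.00)⁴ = 256.0.
F_1/F_2 = (L_1/L_2)/(d_1/d_2)² = 256.0 / (0.200)² = 6400.

6.40×10^3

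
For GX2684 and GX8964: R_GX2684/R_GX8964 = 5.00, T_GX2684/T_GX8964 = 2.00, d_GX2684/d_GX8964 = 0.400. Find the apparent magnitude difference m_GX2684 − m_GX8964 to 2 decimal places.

-8.49

L_GX2684/L_GX8964 = (5.00)²(2.00)⁴ = 400.0.
F_GX2684/F_GX8964 = (L_GX2684/L_GX8964)/(d_GX2684/d_GX8964)² = 400.0/0.1600 = 2500.
m_GX2684 − m_GX8964 = −2.5 log₁₀(2500) = -8.49.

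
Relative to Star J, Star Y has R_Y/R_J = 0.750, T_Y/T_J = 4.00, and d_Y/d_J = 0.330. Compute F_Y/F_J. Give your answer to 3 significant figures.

L_Y/L_J = (R_Y/R_J)²(T_Y/T_J)⁴ = (0.750)² × (4.00)⁴ = 144.0.
F_Y/F_J = (L_Y/L_J)/(d_Y/d_J)² = 144.0 / (0.330)² = 1322.

1.32×10^3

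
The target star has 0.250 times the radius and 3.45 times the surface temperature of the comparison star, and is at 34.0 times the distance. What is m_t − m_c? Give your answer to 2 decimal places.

5.29

L_t/L_c = (0.250)²(3.45)⁴ = 8.854.
F_t/F_c = (L_t/L_c)/(d_t/d_c)² = 8.854/1156 = 0.007659.
m_t − m_c = −2.5 log₁₀(0.007659) = 5.29.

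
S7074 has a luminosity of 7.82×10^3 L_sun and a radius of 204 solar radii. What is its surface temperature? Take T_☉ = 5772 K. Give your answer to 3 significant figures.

3.80×10^3 K

T/T_☉ = (L/L_☉)^(1/4) / (R/R_☉)^(1/2)
T = 5772 × (7.82×10^3)^(1/4) / √(204) = 5772 × 9.404 / 14.28 = 3800 K.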